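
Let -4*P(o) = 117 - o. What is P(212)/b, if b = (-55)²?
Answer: 19/2420 ≈ 0.0078512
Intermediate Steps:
b = 3025
P(o) = -117/4 + o/4 (P(o) = -(117 - o)/4 = -117/4 + o/4)
P(212)/b = (-117/4 + (¼)*212)/3025 = (-117/4 + 53)*(1/3025) = (95/4)*(1/3025) = 19/2420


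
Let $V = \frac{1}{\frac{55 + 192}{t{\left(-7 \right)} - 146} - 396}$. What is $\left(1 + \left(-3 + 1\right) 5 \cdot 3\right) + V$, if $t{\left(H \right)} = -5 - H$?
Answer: $- \frac{1661003}{57271} \approx -29.003$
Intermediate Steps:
$V = - \frac{144}{57271}$ ($V = \frac{1}{\frac{55 + 192}{\left(-5 - -7\right) - 146} - 396} = \frac{1}{\frac{247}{\left(-5 + 7\right) - 146} - 396} = \frac{1}{\frac{247}{2 - 146} - 396} = \frac{1}{\frac{247}{-144} - 396} = \frac{1}{247 \left(- \frac{1}{144}\right) - 396} = \frac{1}{- \frac{247}{144} - 396} = \frac{1}{- \frac{57271}{144}} = - \frac{144}{57271} \approx -0.0025144$)
$\left(1 + \left(-3 + 1\right) 5 \cdot 3\right) + V = \left(1 + \left(-3 + 1\right) 5 \cdot 3\right) - \frac{144}{57271} = \left(1 + \left(-2\right) 5 \cdot 3\right) - \frac{144}{57271} = \left(1 - 30\right) - \frac{144}{57271} = -29 - \frac{144}{57271} = - \frac{1661003}{57271}$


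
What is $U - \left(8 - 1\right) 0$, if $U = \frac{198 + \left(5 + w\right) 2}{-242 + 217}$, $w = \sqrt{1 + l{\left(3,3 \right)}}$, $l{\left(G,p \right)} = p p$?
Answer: $- \frac{208}{25} - \frac{2 \sqrt{10}}{25} \approx -8.573$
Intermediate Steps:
$l{\left(G,p \right)} = p^{2}$
$w = \sqrt{10}$ ($w = \sqrt{1 + 3^{2}} = \sqrt{1 + 9} = \sqrt{10} \approx 3.1623$)
$U = - \frac{208}{25} - \frac{2 \sqrt{10}}{25}$ ($U = \frac{198 + \left(5 + \sqrt{10}\right) 2}{-242 + 217} = \frac{198 + \left(10 + 2 \sqrt{10}\right)}{-25} = \left(208 + 2 \sqrt{10}\right) \left(- \frac{1}{25}\right) = - \frac{208}{25} - \frac{2 \sqrt{10}}{25} \approx -8.573$)
$U - \left(8 - 1\right) 0 = \left(- \frac{208}{25} - \frac{2 \sqrt{10}}{25}\right) - \left(8 - 1\right) 0 = \left(- \frac{208}{25} - \frac{2 \sqrt{10}}{25}\right) - 7 \cdot 0 = \left(- \frac{208}{25} - \frac{2 \sqrt{10}}{25}\right) - 0 = \left(- \frac{208}{25} - \frac{2 \sqrt{10}}{25}\right) + 0 = - \frac{208}{25} - \frac{2 \sqrt{10}}{25}$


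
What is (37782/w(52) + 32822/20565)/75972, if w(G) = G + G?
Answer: 390200159/81242937360 ≈ 0.0048029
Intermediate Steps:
w(G) = 2*G
(37782/w(52) + 32822/20565)/75972 = (37782/((2*52)) + 32822/20565)/75972 = (37782/104 + 32822*(1/20565))*(1/75972) = (37782*(1/104) + 32822/20565)*(1/75972) = (18891/52 + 32822/20565)*(1/75972) = (390200159/1069380)*(1/75972) = 390200159/81242937360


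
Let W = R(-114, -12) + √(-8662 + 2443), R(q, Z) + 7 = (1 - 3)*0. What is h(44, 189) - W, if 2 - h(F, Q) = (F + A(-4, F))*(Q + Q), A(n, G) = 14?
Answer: -21915 - 3*I*√691 ≈ -21915.0 - 78.861*I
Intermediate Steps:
R(q, Z) = -7 (R(q, Z) = -7 + (1 - 3)*0 = -7 - 2*0 = -7 + 0 = -7)
h(F, Q) = 2 - 2*Q*(14 + F) (h(F, Q) = 2 - (F + 14)*(Q + Q) = 2 - (14 + F)*2*Q = 2 - 2*Q*(14 + F))
W = -7 + 3*I*√691 (W = -7 + √(-8662 + 2443) = -7 + √(-6219) = -7 + 3*I*√691 ≈ -7.0 + 78.861*I)
h(44, 189) - W = (2 - 28*189 - 2*44*189) - (-7 + 3*I*√691) = (2 - 5292 - 16632) + (7 - 3*I*√691) = -21922 + (7 - 3*I*√691) = -21915 - 3*I*√691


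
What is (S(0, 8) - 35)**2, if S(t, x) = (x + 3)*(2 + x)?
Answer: 5625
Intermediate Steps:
S(t, x) = (2 + x)*(3 + x) (S(t, x) = (3 + x)*(2 + x) = (2 + x)*(3 + x))
(S(0, 8) - 35)**2 = ((6 + 8**2 + 5*8) - 35)**2 = ((6 + 64 + 40) - 35)**2 = (110 - 35)**2 = 75**2 = 5625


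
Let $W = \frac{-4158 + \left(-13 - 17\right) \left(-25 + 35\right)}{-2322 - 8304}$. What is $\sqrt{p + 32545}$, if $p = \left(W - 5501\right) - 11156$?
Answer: $\frac{\sqrt{49833090461}}{1771} \approx 126.05$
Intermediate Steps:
$W = \frac{743}{1771}$ ($W = \frac{-4158 - 300}{-10626} = \left(-4158 - 300\right) \left(- \frac{1}{10626}\right) = \left(-4458\right) \left(- \frac{1}{10626}\right) = \frac{743}{1771} \approx 0.41954$)
$p = - \frac{29498804}{1771}$ ($p = \left(\frac{743}{1771} - 5501\right) - 11156 = - \frac{9741528}{1771} - 11156 = - \frac{29498804}{1771} \approx -16657.0$)
$\sqrt{p + 32545} = \sqrt{- \frac{29498804}{1771} + 32545} = \sqrt{\frac{28138391}{1771}} = \frac{\sqrt{49833090461}}{1771}$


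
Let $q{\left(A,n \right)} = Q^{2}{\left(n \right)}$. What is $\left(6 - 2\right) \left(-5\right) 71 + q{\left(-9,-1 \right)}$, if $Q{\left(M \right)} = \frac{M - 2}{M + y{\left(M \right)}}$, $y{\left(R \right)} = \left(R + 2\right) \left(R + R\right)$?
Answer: $-1419$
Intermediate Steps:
$y{\left(R \right)} = 2 R \left(2 + R\right)$ ($y{\left(R \right)} = \left(2 + R\right) 2 R = 2 R \left(2 + R\right)$)
$Q{\left(M \right)} = \frac{-2 + M}{M + 2 M \left(2 + M\right)}$ ($Q{\left(M \right)} = \frac{M - 2}{M + 2 M \left(2 + M\right)} = \frac{-2 + M}{M + 2 M \left(2 + M\right)}$)
$q{\left(A,n \right)} = \frac{\left(-2 + n\right)^{2}}{n^{2} \left(5 + 2 n\right)^{2}}$ ($q{\left(A,n \right)} = \left(\frac{-2 + n}{n \left(5 + 2 n\right)}\right)^{2} = \frac{\left(-2 + n\right)^{2}}{n^{2} \left(5 + 2 n\right)^{2}}$)
$\left(6 - 2\right) \left(-5\right) 71 + q{\left(-9,-1 \right)} = \left(6 - 2\right) \left(-5\right) 71 + \frac{\left(-2 - 1\right)^{2}}{1 \left(5 + 2 \left(-1\right)\right)^{2}} = 4 \left(-5\right) 71 + 1 \left(-3\right)^{2} \frac{1}{\left(5 - 2\right)^{2}} = \left(-20\right) 71 + 1 \cdot 9 \cdot \frac{1}{9} = -1420 + 1 \cdot 9 \cdot \frac{1}{9} = -1420 + 1 = -1419$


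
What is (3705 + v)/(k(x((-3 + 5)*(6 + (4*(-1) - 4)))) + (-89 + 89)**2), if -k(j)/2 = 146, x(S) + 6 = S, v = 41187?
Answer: -11223/73 ≈ -153.74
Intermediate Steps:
x(S) = -6 + S
k(j) = -292 (k(j) = -2*146 = -292)
(3705 + v)/(k(x((-3 + 5)*(6 + (4*(-1) - 4)))) + (-89 + 89)**2) = (3705 + 41187)/(-292 + (-89 + 89)**2) = 44892/(-292 + 0**2) = 44892/(-292 + 0) = 44892/(-292) = 44892*(-1/292) = -11223/73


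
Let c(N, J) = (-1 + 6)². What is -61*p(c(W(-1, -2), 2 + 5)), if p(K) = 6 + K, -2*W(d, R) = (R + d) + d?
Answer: -1891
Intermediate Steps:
W(d, R) = -d - R/2 (W(d, R) = -((R + d) + d)/2 = -(R + 2*d)/2 = -d - R/2)
c(N, J) = 25 (c(N, J) = 5² = 25)
-61*p(c(W(-1, -2), 2 + 5)) = -61*(6 + 25) = -61*31 = -1891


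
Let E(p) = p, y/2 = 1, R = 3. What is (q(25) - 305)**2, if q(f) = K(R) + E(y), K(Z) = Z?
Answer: 90000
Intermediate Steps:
y = 2 (y = 2*1 = 2)
q(f) = 5 (q(f) = 3 + 2 = 5)
(q(25) - 305)**2 = (5 - 305)**2 = (-300)**2 = 90000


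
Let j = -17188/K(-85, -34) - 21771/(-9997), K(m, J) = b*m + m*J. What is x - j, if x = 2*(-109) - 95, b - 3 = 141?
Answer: -14816053818/46735975 ≈ -317.02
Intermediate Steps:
b = 144 (b = 3 + 141 = 144)
K(m, J) = 144*m + J*m (K(m, J) = 144*m + m*J = 144*m + J*m)
j = 187693643/46735975 (j = -17188*(-1/(85*(144 - 34))) - 21771/(-9997) = -17188/((-85*110)) - 21771*(-1/9997) = -17188/(-9350) + 21771/9997 = -17188*(-1/9350) + 21771/9997 = 8594/4675 + 21771/9997 = 187693643/46735975 ≈ 4.0160)
x = -313 (x = -218 - 95 = -313)
x - j = -313 - 1*187693643/46735975 = -313 - 187693643/46735975 = -14816053818/46735975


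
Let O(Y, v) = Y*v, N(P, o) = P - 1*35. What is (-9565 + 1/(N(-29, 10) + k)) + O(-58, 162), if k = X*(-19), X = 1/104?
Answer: -126564779/6675 ≈ -18961.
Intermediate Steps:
X = 1/104 ≈ 0.0096154
N(P, o) = -35 + P (N(P, o) = P - 35 = -35 + P)
k = -19/104 (k = (1/104)*(-19) = -19/104 ≈ -0.18269)
(-9565 + 1/(N(-29, 10) + k)) + O(-58, 162) = (-9565 + 1/((-35 - 29) - 19/104)) - 58*162 = (-9565 + 1/(-64 - 19/104)) - 9396 = (-9565 + 1/(-6675/104)) - 9396 = (-9565 - 104/6675) - 9396 = -63846479/6675 - 9396 = -126564779/6675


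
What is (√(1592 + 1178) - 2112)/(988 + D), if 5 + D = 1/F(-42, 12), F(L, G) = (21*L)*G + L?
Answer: -22442112/10445357 + 10626*√2770/10445357 ≈ -2.0950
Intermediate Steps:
F(L, G) = L + 21*G*L (F(L, G) = 21*G*L + L = L + 21*G*L)
D = -53131/10626 (D = -5 + 1/(-42*(1 + 21*12)) = -5 + 1/(-42*(1 + 252)) = -5 + 1/(-42*253) = -5 + 1/(-10626) = -5 - 1/10626 = -53131/10626 ≈ -5.0001)
(√(1592 + 1178) - 2112)/(988 + D) = (√(1592 + 1178) - 2112)/(988 - 53131/10626) = (√2770 - 2112)/(10445357/10626) = (-2112 + √2770)*(10626/10445357) = -22442112/10445357 + 10626*√2770/10445357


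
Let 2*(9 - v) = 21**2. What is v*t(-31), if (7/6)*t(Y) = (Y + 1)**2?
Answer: -1142100/7 ≈ -1.6316e+5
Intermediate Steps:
t(Y) = 6*(1 + Y)**2/7 (t(Y) = 6*(Y + 1)**2/7 = 6*(1 + Y)**2/7)
v = -423/2 (v = 9 - 1/2*21**2 = 9 - 1/2*441 = 9 - 441/2 = -423/2 ≈ -211.50)
v*t(-31) = -1269*(1 - 31)**2/7 = -1269*(-30)**2/7 = -1269*900/7 = -423/2*5400/7 = -1142100/7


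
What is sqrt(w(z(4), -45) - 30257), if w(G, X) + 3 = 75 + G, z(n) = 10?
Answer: 5*I*sqrt(1207) ≈ 173.71*I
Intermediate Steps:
w(G, X) = 72 + G (w(G, X) = -3 + (75 + G) = 72 + G)
sqrt(w(z(4), -45) - 30257) = sqrt((72 + 10) - 30257) = sqrt(82 - 30257) = sqrt(-30175) = 5*I*sqrt(1207)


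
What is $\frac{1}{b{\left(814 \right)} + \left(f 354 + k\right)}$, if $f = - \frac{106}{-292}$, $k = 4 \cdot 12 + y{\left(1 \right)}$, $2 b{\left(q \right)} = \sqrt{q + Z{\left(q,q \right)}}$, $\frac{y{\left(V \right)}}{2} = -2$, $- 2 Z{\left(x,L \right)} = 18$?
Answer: $\frac{525308}{90006393} - \frac{10658 \sqrt{805}}{630044751} \approx 0.0053564$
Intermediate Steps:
$Z{\left(x,L \right)} = -9$ ($Z{\left(x,L \right)} = \left(- \frac{1}{2}\right) 18 = -9$)
$y{\left(V \right)} = -4$ ($y{\left(V \right)} = 2 \left(-2\right) = -4$)
$b{\left(q \right)} = \frac{\sqrt{-9 + q}}{2}$ ($b{\left(q \right)} = \frac{\sqrt{q - 9}}{2} = \frac{\sqrt{-9 + q}}{2}$)
$k = 44$ ($k = 4 \cdot 12 - 4 = 48 - 4 = 44$)
$f = \frac{53}{146}$ ($f = \left(-106\right) \left(- \frac{1}{292}\right) = \frac{53}{146} \approx 0.36301$)
$\frac{1}{b{\left(814 \right)} + \left(f 354 + k\right)} = \frac{1}{\frac{\sqrt{-9 + 814}}{2} + \left(\frac{53}{146} \cdot 354 + 44\right)} = \frac{1}{\frac{\sqrt{805}}{2} + \left(\frac{9381}{73} + 44\right)} = \frac{1}{\frac{\sqrt{805}}{2} + \frac{12593}{73}} = \frac{1}{\frac{12593}{73} + \frac{\sqrt{805}}{2}}$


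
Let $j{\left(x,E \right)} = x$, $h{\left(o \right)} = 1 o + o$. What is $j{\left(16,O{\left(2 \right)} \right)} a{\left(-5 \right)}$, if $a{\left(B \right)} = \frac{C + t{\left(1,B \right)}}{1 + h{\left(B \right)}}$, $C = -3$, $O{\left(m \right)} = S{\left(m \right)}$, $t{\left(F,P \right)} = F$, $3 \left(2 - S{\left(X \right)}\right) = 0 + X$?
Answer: $\frac{32}{9} \approx 3.5556$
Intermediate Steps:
$S{\left(X \right)} = 2 - \frac{X}{3}$ ($S{\left(X \right)} = 2 - \frac{0 + X}{3} = 2 - \frac{X}{3}$)
$h{\left(o \right)} = 2 o$ ($h{\left(o \right)} = o + o = 2 o$)
$O{\left(m \right)} = 2 - \frac{m}{3}$
$a{\left(B \right)} = - \frac{2}{1 + 2 B}$ ($a{\left(B \right)} = \frac{-3 + 1}{1 + 2 B} = - \frac{2}{1 + 2 B}$)
$j{\left(16,O{\left(2 \right)} \right)} a{\left(-5 \right)} = 16 \left(- \frac{2}{1 + 2 \left(-5\right)}\right) = 16 \left(- \frac{2}{1 - 10}\right) = 16 \left(- \frac{2}{-9}\right) = 16 \left(\left(-2\right) \left(- \frac{1}{9}\right)\right) = 16 \cdot \frac{2}{9} = \frac{32}{9}$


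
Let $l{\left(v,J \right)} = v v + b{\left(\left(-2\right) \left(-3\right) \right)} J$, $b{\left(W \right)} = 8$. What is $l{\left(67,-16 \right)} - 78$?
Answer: $4283$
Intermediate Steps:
$l{\left(v,J \right)} = v^{2} + 8 J$ ($l{\left(v,J \right)} = v v + 8 J = v^{2} + 8 J$)
$l{\left(67,-16 \right)} - 78 = \left(67^{2} + 8 \left(-16\right)\right) - 78 = \left(4489 - 128\right) - 78 = 4361 - 78 = 4283$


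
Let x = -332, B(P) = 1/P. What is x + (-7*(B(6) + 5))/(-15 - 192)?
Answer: -412127/1242 ≈ -331.83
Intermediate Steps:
x + (-7*(B(6) + 5))/(-15 - 192) = -332 + (-7*(1/6 + 5))/(-15 - 192) = -332 - 7*(⅙ + 5)/(-207) = -332 - 7*31/6*(-1/207) = -332 - 217/6*(-1/207) = -332 + 217/1242 = -412127/1242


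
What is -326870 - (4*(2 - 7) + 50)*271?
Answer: -335000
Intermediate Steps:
-326870 - (4*(2 - 7) + 50)*271 = -326870 - (4*(-5) + 50)*271 = -326870 - (-20 + 50)*271 = -326870 - 30*271 = -326870 - 1*8130 = -326870 - 8130 = -335000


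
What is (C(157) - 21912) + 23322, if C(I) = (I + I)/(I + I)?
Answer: 1411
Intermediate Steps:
C(I) = 1 (C(I) = (2*I)/((2*I)) = (2*I)*(1/(2*I)) = 1)
(C(157) - 21912) + 23322 = (1 - 21912) + 23322 = -21911 + 23322 = 1411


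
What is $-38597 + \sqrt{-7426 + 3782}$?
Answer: $-38597 + 2 i \sqrt{911} \approx -38597.0 + 60.366 i$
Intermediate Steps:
$-38597 + \sqrt{-7426 + 3782} = -38597 + \sqrt{-3644} = -38597 + 2 i \sqrt{911}$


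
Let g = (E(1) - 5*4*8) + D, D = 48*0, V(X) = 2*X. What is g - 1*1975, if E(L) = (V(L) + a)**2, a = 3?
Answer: -2110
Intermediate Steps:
E(L) = (3 + 2*L)**2 (E(L) = (2*L + 3)**2 = (3 + 2*L)**2)
D = 0
g = -135 (g = ((3 + 2*1)**2 - 5*4*8) + 0 = ((3 + 2)**2 - 20*8) + 0 = (5**2 - 160) + 0 = (25 - 160) + 0 = -135 + 0 = -135)
g - 1*1975 = -135 - 1*1975 = -135 - 1975 = -2110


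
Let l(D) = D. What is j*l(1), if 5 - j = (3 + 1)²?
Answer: -11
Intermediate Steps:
j = -11 (j = 5 - (3 + 1)² = 5 - 1*4² = 5 - 1*16 = 5 - 16 = -11)
j*l(1) = -11*1 = -11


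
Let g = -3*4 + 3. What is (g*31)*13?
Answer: -3627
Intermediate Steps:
g = -9 (g = -12 + 3 = -9)
(g*31)*13 = -9*31*13 = -279*13 = -3627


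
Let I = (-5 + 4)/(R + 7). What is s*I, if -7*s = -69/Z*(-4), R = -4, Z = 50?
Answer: 46/175 ≈ 0.26286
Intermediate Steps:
s = -138/175 (s = -(-69/50)*(-4)/7 = -(-69*1/50)*(-4)/7 = -(-69)*(-4)/350 = -⅐*138/25 = -138/175 ≈ -0.78857)
I = -⅓ (I = (-5 + 4)/(-4 + 7) = -1/3 = -1*⅓ = -⅓ ≈ -0.33333)
s*I = -138/175*(-⅓) = 46/175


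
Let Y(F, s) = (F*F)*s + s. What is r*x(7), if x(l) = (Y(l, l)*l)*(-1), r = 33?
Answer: -80850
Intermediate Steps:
Y(F, s) = s + s*F² (Y(F, s) = F²*s + s = s*F² + s = s + s*F²)
x(l) = -l²*(1 + l²) (x(l) = ((l*(1 + l²))*l)*(-1) = (l²*(1 + l²))*(-1) = -l²*(1 + l²))
r*x(7) = 33*(-1*7² - 1*7⁴) = 33*(-1*49 - 1*2401) = 33*(-49 - 2401) = 33*(-2450) = -80850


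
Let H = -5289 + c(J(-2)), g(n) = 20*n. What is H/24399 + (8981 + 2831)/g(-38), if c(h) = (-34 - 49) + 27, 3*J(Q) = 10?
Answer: -73065797/4635810 ≈ -15.761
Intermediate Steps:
J(Q) = 10/3 (J(Q) = (1/3)*10 = 10/3)
c(h) = -56 (c(h) = -83 + 27 = -56)
H = -5345 (H = -5289 - 56 = -5345)
H/24399 + (8981 + 2831)/g(-38) = -5345/24399 + (8981 + 2831)/((20*(-38))) = -5345*1/24399 + 11812/(-760) = -5345/24399 + 11812*(-1/760) = -5345/24399 - 2953/190 = -73065797/4635810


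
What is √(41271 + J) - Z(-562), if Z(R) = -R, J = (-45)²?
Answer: -562 + 4*√2706 ≈ -353.92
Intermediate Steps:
J = 2025
√(41271 + J) - Z(-562) = √(41271 + 2025) - (-1)*(-562) = √43296 - 1*562 = 4*√2706 - 562 = -562 + 4*√2706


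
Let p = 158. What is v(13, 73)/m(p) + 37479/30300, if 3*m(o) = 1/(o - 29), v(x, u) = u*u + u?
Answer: 21114809893/10100 ≈ 2.0906e+6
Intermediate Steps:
v(x, u) = u + u**2 (v(x, u) = u**2 + u = u + u**2)
m(o) = 1/(3*(-29 + o)) (m(o) = 1/(3*(o - 29)) = 1/(3*(-29 + o)))
v(13, 73)/m(p) + 37479/30300 = (73*(1 + 73))/((1/(3*(-29 + 158)))) + 37479/30300 = (73*74)/(((1/3)/129)) + 37479*(1/30300) = 5402/(((1/3)*(1/129))) + 12493/10100 = 5402/(1/387) + 12493/10100 = 5402*387 + 12493/10100 = 2090574 + 12493/10100 = 21114809893/10100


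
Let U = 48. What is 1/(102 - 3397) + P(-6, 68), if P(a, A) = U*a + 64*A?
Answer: 13390879/3295 ≈ 4064.0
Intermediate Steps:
P(a, A) = 48*a + 64*A
1/(102 - 3397) + P(-6, 68) = 1/(102 - 3397) + (48*(-6) + 64*68) = 1/(-3295) + (-288 + 4352) = -1/3295 + 4064 = 13390879/3295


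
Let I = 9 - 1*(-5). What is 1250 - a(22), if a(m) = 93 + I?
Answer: 1143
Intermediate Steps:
I = 14 (I = 9 + 5 = 14)
a(m) = 107 (a(m) = 93 + 14 = 107)
1250 - a(22) = 1250 - 1*107 = 1250 - 107 = 1143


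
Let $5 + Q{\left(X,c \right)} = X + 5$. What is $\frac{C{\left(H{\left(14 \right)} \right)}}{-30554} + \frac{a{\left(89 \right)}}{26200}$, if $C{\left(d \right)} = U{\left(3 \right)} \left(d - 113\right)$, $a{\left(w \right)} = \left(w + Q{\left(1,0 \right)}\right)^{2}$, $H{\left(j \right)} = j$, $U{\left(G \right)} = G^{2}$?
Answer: $\frac{677079}{2001287} \approx 0.33832$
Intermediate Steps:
$Q{\left(X,c \right)} = X$ ($Q{\left(X,c \right)} = -5 + \left(X + 5\right) = -5 + \left(5 + X\right) = X$)
$a{\left(w \right)} = \left(1 + w\right)^{2}$ ($a{\left(w \right)} = \left(w + 1\right)^{2} = \left(1 + w\right)^{2}$)
$C{\left(d \right)} = -1017 + 9 d$ ($C{\left(d \right)} = 3^{2} \left(d - 113\right) = 9 \left(-113 + d\right) = -1017 + 9 d$)
$\frac{C{\left(H{\left(14 \right)} \right)}}{-30554} + \frac{a{\left(89 \right)}}{26200} = \frac{-1017 + 9 \cdot 14}{-30554} + \frac{\left(1 + 89\right)^{2}}{26200} = \left(-1017 + 126\right) \left(- \frac{1}{30554}\right) + 90^{2} \cdot \frac{1}{26200} = \left(-891\right) \left(- \frac{1}{30554}\right) + 8100 \cdot \frac{1}{26200} = \frac{891}{30554} + \frac{81}{262} = \frac{677079}{2001287}$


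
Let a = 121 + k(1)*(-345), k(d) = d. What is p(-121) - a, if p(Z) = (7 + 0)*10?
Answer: 294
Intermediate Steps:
p(Z) = 70 (p(Z) = 7*10 = 70)
a = -224 (a = 121 + 1*(-345) = 121 - 345 = -224)
p(-121) - a = 70 - 1*(-224) = 70 + 224 = 294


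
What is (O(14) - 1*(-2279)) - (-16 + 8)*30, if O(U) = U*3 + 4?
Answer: 2565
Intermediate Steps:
O(U) = 4 + 3*U (O(U) = 3*U + 4 = 4 + 3*U)
(O(14) - 1*(-2279)) - (-16 + 8)*30 = ((4 + 3*14) - 1*(-2279)) - (-16 + 8)*30 = ((4 + 42) + 2279) - (-8)*30 = (46 + 2279) - 1*(-240) = 2325 + 240 = 2565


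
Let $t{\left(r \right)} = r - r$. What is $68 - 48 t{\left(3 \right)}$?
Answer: $68$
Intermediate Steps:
$t{\left(r \right)} = 0$
$68 - 48 t{\left(3 \right)} = 68 - 0 = 68 + 0 = 68$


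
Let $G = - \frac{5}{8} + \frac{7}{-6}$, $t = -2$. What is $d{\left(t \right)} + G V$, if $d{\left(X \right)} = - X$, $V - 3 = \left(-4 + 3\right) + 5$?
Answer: $- \frac{253}{24} \approx -10.542$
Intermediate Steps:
$V = 7$ ($V = 3 + \left(\left(-4 + 3\right) + 5\right) = 3 + \left(-1 + 5\right) = 3 + 4 = 7$)
$G = - \frac{43}{24}$ ($G = \left(-5\right) \frac{1}{8} + 7 \left(- \frac{1}{6}\right) = - \frac{5}{8} - \frac{7}{6} = - \frac{43}{24} \approx -1.7917$)
$d{\left(t \right)} + G V = \left(-1\right) \left(-2\right) - \frac{301}{24} = 2 - \frac{301}{24} = - \frac{253}{24}$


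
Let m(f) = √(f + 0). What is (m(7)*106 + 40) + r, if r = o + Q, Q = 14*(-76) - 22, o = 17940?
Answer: 16894 + 106*√7 ≈ 17174.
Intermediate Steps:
Q = -1086 (Q = -1064 - 22 = -1086)
m(f) = √f
r = 16854 (r = 17940 - 1086 = 16854)
(m(7)*106 + 40) + r = (√7*106 + 40) + 16854 = (106*√7 + 40) + 16854 = (40 + 106*√7) + 16854 = 16894 + 106*√7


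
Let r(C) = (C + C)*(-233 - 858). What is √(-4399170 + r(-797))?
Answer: 2*I*√665029 ≈ 1631.0*I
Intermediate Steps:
r(C) = -2182*C (r(C) = (2*C)*(-1091) = -2182*C)
√(-4399170 + r(-797)) = √(-4399170 - 2182*(-797)) = √(-4399170 + 1739054) = √(-2660116) = 2*I*√665029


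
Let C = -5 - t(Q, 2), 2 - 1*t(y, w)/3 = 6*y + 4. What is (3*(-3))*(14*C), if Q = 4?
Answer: -9198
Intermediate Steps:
t(y, w) = -6 - 18*y (t(y, w) = 6 - 3*(6*y + 4) = 6 - 3*(4 + 6*y) = 6 + (-12 - 18*y) = -6 - 18*y)
C = 73 (C = -5 - (-6 - 18*4) = -5 - (-6 - 72) = -5 - 1*(-78) = -5 + 78 = 73)
(3*(-3))*(14*C) = (3*(-3))*(14*73) = -9*1022 = -9198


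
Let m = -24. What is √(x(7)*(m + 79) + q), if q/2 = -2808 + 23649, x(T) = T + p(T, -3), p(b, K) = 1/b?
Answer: 2*√515417/7 ≈ 205.12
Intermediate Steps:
x(T) = T + 1/T
q = 41682 (q = 2*(-2808 + 23649) = 2*20841 = 41682)
√(x(7)*(m + 79) + q) = √((7 + 1/7)*(-24 + 79) + 41682) = √((7 + ⅐)*55 + 41682) = √((50/7)*55 + 41682) = √(2750/7 + 41682) = √(294524/7) = 2*√515417/7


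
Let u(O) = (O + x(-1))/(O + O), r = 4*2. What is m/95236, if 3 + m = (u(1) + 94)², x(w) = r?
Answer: 38797/380944 ≈ 0.10184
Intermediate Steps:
r = 8
x(w) = 8
u(O) = (8 + O)/(2*O) (u(O) = (O + 8)/(O + O) = (8 + O)/((2*O)) = (8 + O)*(1/(2*O)) = (8 + O)/(2*O))
m = 38797/4 (m = -3 + ((½)*(8 + 1)/1 + 94)² = -3 + ((½)*1*9 + 94)² = -3 + (9/2 + 94)² = -3 + (197/2)² = -3 + 38809/4 = 38797/4 ≈ 9699.3)
m/95236 = (38797/4)/95236 = (38797/4)*(1/95236) = 38797/380944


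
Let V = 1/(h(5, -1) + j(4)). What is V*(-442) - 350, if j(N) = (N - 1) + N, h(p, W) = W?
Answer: -1271/3 ≈ -423.67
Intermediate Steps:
j(N) = -1 + 2*N (j(N) = (-1 + N) + N = -1 + 2*N)
V = ⅙ (V = 1/(-1 + (-1 + 2*4)) = 1/(-1 + (-1 + 8)) = 1/(-1 + 7) = 1/6 = ⅙ ≈ 0.16667)
V*(-442) - 350 = (⅙)*(-442) - 350 = -221/3 - 350 = -1271/3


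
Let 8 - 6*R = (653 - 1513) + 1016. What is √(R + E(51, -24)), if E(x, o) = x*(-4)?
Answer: 7*I*√42/3 ≈ 15.122*I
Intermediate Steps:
E(x, o) = -4*x
R = -74/3 (R = 4/3 - ((653 - 1513) + 1016)/6 = 4/3 - (-860 + 1016)/6 = 4/3 - ⅙*156 = 4/3 - 26 = -74/3 ≈ -24.667)
√(R + E(51, -24)) = √(-74/3 - 4*51) = √(-74/3 - 204) = √(-686/3) = 7*I*√42/3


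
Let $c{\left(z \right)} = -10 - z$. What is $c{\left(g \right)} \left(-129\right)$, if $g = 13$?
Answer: $2967$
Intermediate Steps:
$c{\left(g \right)} \left(-129\right) = \left(-10 - 13\right) \left(-129\right) = \left(-23\right) \left(-129\right) = 2967$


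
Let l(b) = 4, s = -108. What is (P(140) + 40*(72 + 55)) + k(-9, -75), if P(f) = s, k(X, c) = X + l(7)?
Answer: 4967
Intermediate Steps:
k(X, c) = 4 + X (k(X, c) = X + 4 = 4 + X)
P(f) = -108
(P(140) + 40*(72 + 55)) + k(-9, -75) = (-108 + 40*(72 + 55)) + (4 - 9) = (-108 + 40*127) - 5 = (-108 + 5080) - 5 = 4972 - 5 = 4967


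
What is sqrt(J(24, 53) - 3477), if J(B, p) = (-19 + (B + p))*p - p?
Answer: 2*I*sqrt(114) ≈ 21.354*I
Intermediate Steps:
J(B, p) = -p + p*(-19 + B + p) (J(B, p) = (-19 + B + p)*p - p = p*(-19 + B + p) - p = -p + p*(-19 + B + p))
sqrt(J(24, 53) - 3477) = sqrt(53*(-20 + 24 + 53) - 3477) = sqrt(53*57 - 3477) = sqrt(3021 - 3477) = sqrt(-456) = 2*I*sqrt(114)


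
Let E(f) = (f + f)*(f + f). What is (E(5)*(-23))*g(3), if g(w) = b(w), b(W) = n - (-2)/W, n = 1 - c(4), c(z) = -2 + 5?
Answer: 9200/3 ≈ 3066.7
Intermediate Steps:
c(z) = 3
E(f) = 4*f² (E(f) = (2*f)*(2*f) = 4*f²)
n = -2 (n = 1 - 1*3 = 1 - 3 = -2)
b(W) = -2 + 2/W (b(W) = -2 - (-2)/W = -2 + 2/W)
g(w) = -2 + 2/w
(E(5)*(-23))*g(3) = ((4*5²)*(-23))*(-2 + 2/3) = ((4*25)*(-23))*(-2 + 2*(⅓)) = (100*(-23))*(-2 + ⅔) = -2300*(-4/3) = 9200/3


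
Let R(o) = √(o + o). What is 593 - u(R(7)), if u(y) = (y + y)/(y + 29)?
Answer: 490439/827 - 58*√14/827 ≈ 592.77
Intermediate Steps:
R(o) = √2*√o (R(o) = √(2*o) = √2*√o)
u(y) = 2*y/(29 + y) (u(y) = (2*y)/(29 + y) = 2*y/(29 + y))
593 - u(R(7)) = 593 - 2*√2*√7/(29 + √2*√7) = 593 - 2*√14/(29 + √14)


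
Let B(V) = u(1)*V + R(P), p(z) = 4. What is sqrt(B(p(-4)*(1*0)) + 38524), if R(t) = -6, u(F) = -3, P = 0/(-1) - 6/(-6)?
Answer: sqrt(38518) ≈ 196.26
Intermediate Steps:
P = 1 (P = 0*(-1) - 6*(-1/6) = 0 + 1 = 1)
B(V) = -6 - 3*V (B(V) = -3*V - 6 = -6 - 3*V)
sqrt(B(p(-4)*(1*0)) + 38524) = sqrt((-6 - 12*1*0) + 38524) = sqrt((-6 - 12*0) + 38524) = sqrt((-6 - 3*0) + 38524) = sqrt((-6 + 0) + 38524) = sqrt(-6 + 38524) = sqrt(38518)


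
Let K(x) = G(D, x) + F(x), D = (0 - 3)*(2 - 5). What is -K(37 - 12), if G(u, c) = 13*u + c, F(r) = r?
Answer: -167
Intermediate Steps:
D = 9 (D = -3*(-3) = 9)
G(u, c) = c + 13*u
K(x) = 117 + 2*x (K(x) = (x + 13*9) + x = (x + 117) + x = (117 + x) + x = 117 + 2*x)
-K(37 - 12) = -(117 + 2*(37 - 12)) = -(117 + 2*25) = -(117 + 50) = -1*167 = -167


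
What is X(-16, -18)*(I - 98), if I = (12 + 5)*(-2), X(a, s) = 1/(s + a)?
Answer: 66/17 ≈ 3.8824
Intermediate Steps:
X(a, s) = 1/(a + s)
I = -34 (I = 17*(-2) = -34)
X(-16, -18)*(I - 98) = (-34 - 98)/(-16 - 18) = -132/(-34) = -1/34*(-132) = 66/17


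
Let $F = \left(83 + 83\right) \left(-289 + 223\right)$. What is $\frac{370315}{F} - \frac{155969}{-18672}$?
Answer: $- \frac{13145771}{516592} \approx -25.447$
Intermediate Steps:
$F = -10956$ ($F = 166 \left(-66\right) = -10956$)
$\frac{370315}{F} - \frac{155969}{-18672} = \frac{370315}{-10956} - \frac{155969}{-18672} = 370315 \left(- \frac{1}{10956}\right) - - \frac{155969}{18672} = - \frac{33665}{996} + \frac{155969}{18672} = - \frac{13145771}{516592}$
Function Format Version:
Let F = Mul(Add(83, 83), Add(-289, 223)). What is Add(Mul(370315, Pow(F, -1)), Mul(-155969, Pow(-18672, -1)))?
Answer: Rational(-13145771, 516592) ≈ -25.447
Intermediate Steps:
F = -10956 (F = Mul(166, -66) = -10956)
Add(Mul(370315, Pow(F, -1)), Mul(-155969, Pow(-18672, -1))) = Add(Mul(370315, Pow(-10956, -1)), Mul(-155969, Pow(-18672, -1))) = Add(Mul(370315, Rational(-1, 10956)), Mul(-155969, Rational(-1, 18672))) = Add(Rational(-33665, 996), Rational(155969, 18672)) = Rational(-13145771, 516592)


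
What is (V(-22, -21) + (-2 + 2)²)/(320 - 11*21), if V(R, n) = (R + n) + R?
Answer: -65/89 ≈ -0.73034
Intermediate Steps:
V(R, n) = n + 2*R
(V(-22, -21) + (-2 + 2)²)/(320 - 11*21) = ((-21 + 2*(-22)) + (-2 + 2)²)/(320 - 11*21) = ((-21 - 44) + 0²)/(320 - 231) = (-65 + 0)/89 = -65*1/89 = -65/89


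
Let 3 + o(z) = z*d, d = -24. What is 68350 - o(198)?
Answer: 73105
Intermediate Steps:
o(z) = -3 - 24*z (o(z) = -3 + z*(-24) = -3 - 24*z)
68350 - o(198) = 68350 - (-3 - 24*198) = 68350 - (-3 - 4752) = 68350 - 1*(-4755) = 68350 + 4755 = 73105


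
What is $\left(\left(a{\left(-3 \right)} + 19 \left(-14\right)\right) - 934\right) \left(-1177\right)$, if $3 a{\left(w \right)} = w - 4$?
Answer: $\frac{4245439}{3} \approx 1.4151 \cdot 10^{6}$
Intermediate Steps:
$a{\left(w \right)} = - \frac{4}{3} + \frac{w}{3}$ ($a{\left(w \right)} = \frac{w - 4}{3} = \frac{-4 + w}{3} = - \frac{4}{3} + \frac{w}{3}$)
$\left(\left(a{\left(-3 \right)} + 19 \left(-14\right)\right) - 934\right) \left(-1177\right) = \left(\left(\left(- \frac{4}{3} + \frac{1}{3} \left(-3\right)\right) + 19 \left(-14\right)\right) - 934\right) \left(-1177\right) = \left(\left(\left(- \frac{4}{3} - 1\right) - 266\right) - 934\right) \left(-1177\right) = \left(\left(- \frac{7}{3} - 266\right) - 934\right) \left(-1177\right) = \left(- \frac{805}{3} - 934\right) \left(-1177\right) = \left(- \frac{3607}{3}\right) \left(-1177\right) = \frac{4245439}{3}$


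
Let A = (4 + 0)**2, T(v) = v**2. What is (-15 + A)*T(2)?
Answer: 4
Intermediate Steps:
A = 16 (A = 4**2 = 16)
(-15 + A)*T(2) = (-15 + 16)*2**2 = 1*4 = 4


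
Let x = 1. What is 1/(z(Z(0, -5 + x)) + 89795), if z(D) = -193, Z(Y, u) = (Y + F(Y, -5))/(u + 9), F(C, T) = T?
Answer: 1/89602 ≈ 1.1160e-5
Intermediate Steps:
Z(Y, u) = (-5 + Y)/(9 + u) (Z(Y, u) = (Y - 5)/(u + 9) = (-5 + Y)/(9 + u))
1/(z(Z(0, -5 + x)) + 89795) = 1/(-193 + 89795) = 1/89602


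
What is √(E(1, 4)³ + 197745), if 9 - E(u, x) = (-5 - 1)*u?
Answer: 4*√12570 ≈ 448.46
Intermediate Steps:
E(u, x) = 9 + 6*u (E(u, x) = 9 - (-5 - 1)*u = 9 - (-6)*u = 9 + 6*u)
√(E(1, 4)³ + 197745) = √((9 + 6*1)³ + 197745) = √((9 + 6)³ + 197745) = √(15³ + 197745) = √(3375 + 197745) = √201120 = 4*√12570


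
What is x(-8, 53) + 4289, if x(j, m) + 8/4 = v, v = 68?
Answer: 4355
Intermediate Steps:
x(j, m) = 66 (x(j, m) = -2 + 68 = 66)
x(-8, 53) + 4289 = 66 + 4289 = 4355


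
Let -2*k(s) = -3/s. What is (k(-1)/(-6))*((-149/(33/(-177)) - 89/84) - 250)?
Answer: 506465/3696 ≈ 137.03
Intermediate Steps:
k(s) = 3/(2*s) (k(s) = -(-3)/(2*s) = 3/(2*s))
(k(-1)/(-6))*((-149/(33/(-177)) - 89/84) - 250) = (((3/2)/(-1))/(-6))*((-149/(33/(-177)) - 89/84) - 250) = (((3/2)*(-1))*(-1/6))*((-149/(33*(-1/177)) - 89*1/84) - 250) = (-3/2*(-1/6))*((-149/(-11/59) - 89/84) - 250) = ((-149*(-59/11) - 89/84) - 250)/4 = ((8791/11 - 89/84) - 250)/4 = (737465/924 - 250)/4 = (1/4)*(506465/924) = 506465/3696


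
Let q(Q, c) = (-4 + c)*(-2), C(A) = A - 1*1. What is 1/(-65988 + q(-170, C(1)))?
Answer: -1/65980 ≈ -1.5156e-5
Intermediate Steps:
C(A) = -1 + A (C(A) = A - 1 = -1 + A)
q(Q, c) = 8 - 2*c
1/(-65988 + q(-170, C(1))) = 1/(-65988 + (8 - 2*(-1 + 1))) = 1/(-65988 + (8 - 2*0)) = 1/(-65988 + (8 + 0)) = 1/(-65988 + 8) = 1/(-65980) = -1/65980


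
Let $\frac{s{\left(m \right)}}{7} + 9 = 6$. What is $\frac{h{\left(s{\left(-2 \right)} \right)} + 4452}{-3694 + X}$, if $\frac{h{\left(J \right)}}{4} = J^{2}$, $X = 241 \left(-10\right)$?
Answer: $- \frac{111}{109} \approx -1.0183$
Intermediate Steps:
$X = -2410$
$s{\left(m \right)} = -21$ ($s{\left(m \right)} = -63 + 7 \cdot 6 = -63 + 42 = -21$)
$h{\left(J \right)} = 4 J^{2}$
$\frac{h{\left(s{\left(-2 \right)} \right)} + 4452}{-3694 + X} = \frac{4 \left(-21\right)^{2} + 4452}{-3694 - 2410} = \frac{4 \cdot 441 + 4452}{-6104} = \left(1764 + 4452\right) \left(- \frac{1}{6104}\right) = 6216 \left(- \frac{1}{6104}\right) = - \frac{111}{109}$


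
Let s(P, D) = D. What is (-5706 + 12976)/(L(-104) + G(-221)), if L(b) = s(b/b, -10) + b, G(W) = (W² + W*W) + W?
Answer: 7270/97347 ≈ 0.074681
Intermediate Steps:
G(W) = W + 2*W² (G(W) = (W² + W²) + W = 2*W² + W = W + 2*W²)
L(b) = -10 + b
(-5706 + 12976)/(L(-104) + G(-221)) = (-5706 + 12976)/((-10 - 104) - 221*(1 + 2*(-221))) = 7270/(-114 - 221*(1 - 442)) = 7270/(-114 - 221*(-441)) = 7270/(-114 + 97461) = 7270/97347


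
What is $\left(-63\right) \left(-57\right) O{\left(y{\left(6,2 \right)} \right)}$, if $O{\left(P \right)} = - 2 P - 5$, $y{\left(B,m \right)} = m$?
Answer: $-32319$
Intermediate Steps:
$O{\left(P \right)} = -5 - 2 P$
$\left(-63\right) \left(-57\right) O{\left(y{\left(6,2 \right)} \right)} = \left(-63\right) \left(-57\right) \left(-5 - 4\right) = 3591 \left(-5 - 4\right) = 3591 \left(-9\right) = -32319$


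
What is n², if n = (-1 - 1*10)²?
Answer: 14641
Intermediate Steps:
n = 121 (n = (-1 - 10)² = (-11)² = 121)
n² = 121² = 14641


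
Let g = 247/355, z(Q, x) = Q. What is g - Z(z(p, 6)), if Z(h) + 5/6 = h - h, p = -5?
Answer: 3257/2130 ≈ 1.5291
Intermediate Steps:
g = 247/355 (g = 247*(1/355) = 247/355 ≈ 0.69578)
Z(h) = -5/6 (Z(h) = -5/6 + (h - h) = -5/6 + 0 = -5/6)
g - Z(z(p, 6)) = 247/355 - 1*(-5/6) = 247/355 + 5/6 = 3257/2130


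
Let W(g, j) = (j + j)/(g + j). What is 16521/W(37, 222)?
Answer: 38549/4 ≈ 9637.3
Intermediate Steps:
W(g, j) = 2*j/(g + j) (W(g, j) = (2*j)/(g + j) = 2*j/(g + j))
16521/W(37, 222) = 16521/((2*222/(37 + 222))) = 16521/((2*222/259)) = 16521/((2*222*(1/259))) = 16521/(12/7) = 16521*(7/12) = 38549/4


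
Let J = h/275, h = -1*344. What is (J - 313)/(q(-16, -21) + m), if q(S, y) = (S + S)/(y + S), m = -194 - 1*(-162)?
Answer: 3197503/316800 ≈ 10.093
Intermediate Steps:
h = -344
J = -344/275 ≈ -1.2509
m = -32 (m = -194 + 162 = -32)
q(S, y) = 2*S/(S + y) (q(S, y) = (2*S)/(S + y) = 2*S/(S + y))
(J - 313)/(q(-16, -21) + m) = (-344/275 - 313)/(2*(-16)/(-16 - 21) - 32) = -86419/(275*(2*(-16)/(-37) - 32)) = -86419/(275*(2*(-16)*(-1/37) - 32)) = -86419/(275*(32/37 - 32)) = -86419/(275*(-1152/37)) = -86419/275*(-37/1152) = 3197503/316800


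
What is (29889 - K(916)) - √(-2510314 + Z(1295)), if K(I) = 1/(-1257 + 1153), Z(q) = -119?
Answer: 3108457/104 - 9*I*√30993 ≈ 29889.0 - 1584.4*I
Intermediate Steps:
K(I) = -1/104 (K(I) = 1/(-104) = -1/104)
(29889 - K(916)) - √(-2510314 + Z(1295)) = (29889 - 1*(-1/104)) - √(-2510314 - 119) = (29889 + 1/104) - √(-2510433) = 3108457/104 - 9*I*√30993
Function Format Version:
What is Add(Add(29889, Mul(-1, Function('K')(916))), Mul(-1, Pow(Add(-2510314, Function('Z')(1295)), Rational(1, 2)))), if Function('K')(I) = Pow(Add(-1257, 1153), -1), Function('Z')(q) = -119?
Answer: Add(Rational(3108457, 104), Mul(-9, I, Pow(30993, Rational(1, 2)))) ≈ Add(29889., Mul(-1584.4, I))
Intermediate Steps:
Function('K')(I) = Rational(-1, 104) (Function('K')(I) = Pow(-104, -1) = Rational(-1, 104))
Add(Add(29889, Mul(-1, Function('K')(916))), Mul(-1, Pow(Add(-2510314, Function('Z')(1295)), Rational(1, 2)))) = Add(Add(29889, Mul(-1, Rational(-1, 104))), Mul(-1, Pow(Add(-2510314, -119), Rational(1, 2)))) = Add(Add(29889, Rational(1, 104)), Mul(-1, Pow(-2510433, Rational(1, 2)))) = Add(Rational(3108457, 104), Mul(-1, Mul(9, I, Pow(30993, Rational(1, 2))))) = Add(Rational(3108457, 104), Mul(-9, I, Pow(30993, Rational(1, 2))))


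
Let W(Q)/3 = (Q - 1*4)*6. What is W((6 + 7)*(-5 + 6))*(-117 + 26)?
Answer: -14742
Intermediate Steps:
W(Q) = -72 + 18*Q (W(Q) = 3*((Q - 1*4)*6) = 3*((Q - 4)*6) = 3*((-4 + Q)*6) = 3*(-24 + 6*Q) = -72 + 18*Q)
W((6 + 7)*(-5 + 6))*(-117 + 26) = (-72 + 18*((6 + 7)*(-5 + 6)))*(-117 + 26) = (-72 + 18*(13*1))*(-91) = (-72 + 18*13)*(-91) = (-72 + 234)*(-91) = 162*(-91) = -14742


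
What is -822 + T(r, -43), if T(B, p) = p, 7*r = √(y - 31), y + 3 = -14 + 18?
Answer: -865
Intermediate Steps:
y = 1 (y = -3 + (-14 + 18) = -3 + 4 = 1)
r = I*√30/7 (r = √(1 - 31)/7 = √(-30)/7 = (I*√30)/7 = I*√30/7 ≈ 0.78246*I)
-822 + T(r, -43) = -822 - 43 = -865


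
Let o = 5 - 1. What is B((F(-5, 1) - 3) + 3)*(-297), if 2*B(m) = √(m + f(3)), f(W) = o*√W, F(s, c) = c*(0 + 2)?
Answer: -297*√(2 + 4*√3)/2 ≈ -443.72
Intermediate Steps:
F(s, c) = 2*c (F(s, c) = c*2 = 2*c)
o = 4
f(W) = 4*√W
B(m) = √(m + 4*√3)/2
B((F(-5, 1) - 3) + 3)*(-297) = (√(((2*1 - 3) + 3) + 4*√3)/2)*(-297) = (√(((2 - 3) + 3) + 4*√3)/2)*(-297) = (√((-1 + 3) + 4*√3)/2)*(-297) = (√(2 + 4*√3)/2)*(-297) = -297*√(2 + 4*√3)/2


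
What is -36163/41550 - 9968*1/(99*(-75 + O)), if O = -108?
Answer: -80331557/250920450 ≈ -0.32015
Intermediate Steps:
-36163/41550 - 9968*1/(99*(-75 + O)) = -36163/41550 - 9968*1/(99*(-75 - 108)) = -36163*1/41550 - 9968/((-183*99)) = -36163/41550 - 9968/(-18117) = -36163/41550 - 9968*(-1/18117) = -36163/41550 + 9968/18117 = -80331557/250920450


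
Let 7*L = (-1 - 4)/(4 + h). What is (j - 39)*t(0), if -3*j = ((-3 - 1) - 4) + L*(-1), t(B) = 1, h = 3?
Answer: -1782/49 ≈ -36.367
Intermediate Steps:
L = -5/49 (L = ((-1 - 4)/(4 + 3))/7 = (-5/7)/7 = (-5*⅐)/7 = (⅐)*(-5/7) = -5/49 ≈ -0.10204)
j = 129/49 (j = -(((-3 - 1) - 4) - 5/49*(-1))/3 = -((-4 - 4) + 5/49)/3 = -(-8 + 5/49)/3 = -⅓*(-387/49) = 129/49 ≈ 2.6327)
(j - 39)*t(0) = (129/49 - 39)*1 = -1782/49*1 = -1782/49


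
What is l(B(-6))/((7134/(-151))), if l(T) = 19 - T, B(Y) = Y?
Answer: -3775/7134 ≈ -0.52916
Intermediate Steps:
l(B(-6))/((7134/(-151))) = (19 - 1*(-6))/((7134/(-151))) = (19 + 6)/((7134*(-1/151))) = 25/(-7134/151) = 25*(-151/7134) = -3775/7134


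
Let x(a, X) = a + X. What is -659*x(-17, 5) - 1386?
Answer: 6522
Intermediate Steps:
x(a, X) = X + a
-659*x(-17, 5) - 1386 = -659*(5 - 17) - 1386 = -659*(-12) - 1386 = 7908 - 1386 = 6522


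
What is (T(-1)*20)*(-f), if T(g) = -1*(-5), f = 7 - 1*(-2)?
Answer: -900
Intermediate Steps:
f = 9 (f = 7 + 2 = 9)
T(g) = 5
(T(-1)*20)*(-f) = (5*20)*(-1*9) = 100*(-9) = -900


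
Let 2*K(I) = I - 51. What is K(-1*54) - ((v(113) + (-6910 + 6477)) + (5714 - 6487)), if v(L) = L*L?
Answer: -23231/2 ≈ -11616.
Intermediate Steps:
K(I) = -51/2 + I/2 (K(I) = (I - 51)/2 = (-51 + I)/2 = -51/2 + I/2)
v(L) = L**2
K(-1*54) - ((v(113) + (-6910 + 6477)) + (5714 - 6487)) = (-51/2 + (-1*54)/2) - ((113**2 + (-6910 + 6477)) + (5714 - 6487)) = (-51/2 + (1/2)*(-54)) - ((12769 - 433) - 773) = (-51/2 - 27) - (12336 - 773) = -105/2 - 1*11563 = -105/2 - 11563 = -23231/2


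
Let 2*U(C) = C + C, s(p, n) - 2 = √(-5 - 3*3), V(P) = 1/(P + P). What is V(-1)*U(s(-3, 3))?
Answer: -1 - I*√14/2 ≈ -1.0 - 1.8708*I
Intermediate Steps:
V(P) = 1/(2*P)
s(p, n) = 2 + I*√14 (s(p, n) = 2 + √(-5 - 3*3) = 2 + √(-5 - 9) = 2 + √(-14) = 2 + I*√14)
U(C) = C (U(C) = (C + C)/2 = (2*C)/2 = C)
V(-1)*U(s(-3, 3)) = ((½)/(-1))*(2 + I*√14) = ((½)*(-1))*(2 + I*√14) = -(2 + I*√14)/2 = -1 - I*√14/2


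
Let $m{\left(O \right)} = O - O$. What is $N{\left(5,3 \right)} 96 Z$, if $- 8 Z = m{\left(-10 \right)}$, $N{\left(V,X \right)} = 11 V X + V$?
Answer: $0$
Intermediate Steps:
$N{\left(V,X \right)} = V + 11 V X$ ($N{\left(V,X \right)} = 11 V X + V = V + 11 V X$)
$m{\left(O \right)} = 0$
$Z = 0$ ($Z = \left(- \frac{1}{8}\right) 0 = 0$)
$N{\left(5,3 \right)} 96 Z = 5 \left(1 + 11 \cdot 3\right) 96 \cdot 0 = 5 \left(1 + 33\right) 96 \cdot 0 = 5 \cdot 34 \cdot 96 \cdot 0 = 170 \cdot 96 \cdot 0 = 16320 \cdot 0 = 0$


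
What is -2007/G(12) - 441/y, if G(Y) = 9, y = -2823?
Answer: -209696/941 ≈ -222.84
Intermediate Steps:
-2007/G(12) - 441/y = -2007/9 - 441/(-2823) = -2007*⅑ - 441*(-1/2823) = -223 + 147/941 = -209696/941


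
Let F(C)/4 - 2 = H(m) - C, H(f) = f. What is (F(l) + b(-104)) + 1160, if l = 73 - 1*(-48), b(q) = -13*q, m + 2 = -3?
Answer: 2016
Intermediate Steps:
m = -5 (m = -2 - 3 = -5)
l = 121 (l = 73 + 48 = 121)
F(C) = -12 - 4*C (F(C) = 8 + 4*(-5 - C) = 8 + (-20 - 4*C) = -12 - 4*C)
(F(l) + b(-104)) + 1160 = ((-12 - 4*121) - 13*(-104)) + 1160 = ((-12 - 484) + 1352) + 1160 = (-496 + 1352) + 1160 = 856 + 1160 = 2016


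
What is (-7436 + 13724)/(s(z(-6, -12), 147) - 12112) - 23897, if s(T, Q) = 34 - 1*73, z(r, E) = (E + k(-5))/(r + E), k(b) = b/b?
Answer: -290378735/12151 ≈ -23898.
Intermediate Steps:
k(b) = 1
z(r, E) = (1 + E)/(E + r) (z(r, E) = (E + 1)/(r + E) = (1 + E)/(E + r))
s(T, Q) = -39 (s(T, Q) = 34 - 73 = -39)
(-7436 + 13724)/(s(z(-6, -12), 147) - 12112) - 23897 = (-7436 + 13724)/(-39 - 12112) - 23897 = 6288/(-12151) - 23897 = 6288*(-1/12151) - 23897 = -6288/12151 - 23897 = -290378735/12151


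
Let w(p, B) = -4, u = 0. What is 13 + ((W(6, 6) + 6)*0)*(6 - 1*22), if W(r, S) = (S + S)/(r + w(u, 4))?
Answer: 13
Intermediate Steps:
W(r, S) = 2*S/(-4 + r) (W(r, S) = (S + S)/(r - 4) = (2*S)/(-4 + r) = 2*S/(-4 + r))
13 + ((W(6, 6) + 6)*0)*(6 - 1*22) = 13 + ((2*6/(-4 + 6) + 6)*0)*(6 - 1*22) = 13 + ((2*6/2 + 6)*0)*(6 - 22) = 13 + ((2*6*(1/2) + 6)*0)*(-16) = 13 + ((6 + 6)*0)*(-16) = 13 + (12*0)*(-16) = 13 + 0*(-16) = 13 + 0 = 13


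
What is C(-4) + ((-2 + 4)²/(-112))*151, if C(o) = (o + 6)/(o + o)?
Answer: -79/14 ≈ -5.6429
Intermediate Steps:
C(o) = (6 + o)/(2*o) (C(o) = (6 + o)/((2*o)) = (6 + o)*(1/(2*o)) = (6 + o)/(2*o))
C(-4) + ((-2 + 4)²/(-112))*151 = (½)*(6 - 4)/(-4) + ((-2 + 4)²/(-112))*151 = (½)*(-¼)*2 + (2²*(-1/112))*151 = -¼ + (4*(-1/112))*151 = -¼ - 1/28*151 = -¼ - 151/28 = -79/14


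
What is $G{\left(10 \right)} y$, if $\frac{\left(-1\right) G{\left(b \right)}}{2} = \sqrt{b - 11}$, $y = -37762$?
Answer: $75524 i \approx 75524.0 i$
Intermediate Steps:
$G{\left(b \right)} = - 2 \sqrt{-11 + b}$ ($G{\left(b \right)} = - 2 \sqrt{b - 11} = - 2 \sqrt{-11 + b}$)
$G{\left(10 \right)} y = - 2 \sqrt{-11 + 10} \left(-37762\right) = - 2 \sqrt{-1} \left(-37762\right) = - 2 i \left(-37762\right) = 75524 i$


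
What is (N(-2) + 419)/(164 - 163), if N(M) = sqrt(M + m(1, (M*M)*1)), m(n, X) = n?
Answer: 419 + I ≈ 419.0 + 1.0*I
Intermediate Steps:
N(M) = sqrt(1 + M) (N(M) = sqrt(M + 1) = sqrt(1 + M))
(N(-2) + 419)/(164 - 163) = (sqrt(1 - 2) + 419)/(164 - 163) = (sqrt(-1) + 419)/1 = (I + 419)*1 = (419 + I)*1 = 419 + I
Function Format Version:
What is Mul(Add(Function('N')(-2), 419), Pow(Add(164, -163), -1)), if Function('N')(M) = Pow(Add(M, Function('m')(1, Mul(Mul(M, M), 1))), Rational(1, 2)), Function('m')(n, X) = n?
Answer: Add(419, I) ≈ Add(419.00, Mul(1.0000, I))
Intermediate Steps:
Function('N')(M) = Pow(Add(1, M), Rational(1, 2)) (Function('N')(M) = Pow(Add(M, 1), Rational(1, 2)) = Pow(Add(1, M), Rational(1, 2)))
Mul(Add(Function('N')(-2), 419), Pow(Add(164, -163), -1)) = Mul(Add(Pow(Add(1, -2), Rational(1, 2)), 419), Pow(Add(164, -163), -1)) = Mul(Add(Pow(-1, Rational(1, 2)), 419), Pow(1, -1)) = Mul(Add(I, 419), 1) = Mul(Add(419, I), 1) = Add(419, I)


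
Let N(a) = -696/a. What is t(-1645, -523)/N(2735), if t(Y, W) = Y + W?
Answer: 741185/87 ≈ 8519.4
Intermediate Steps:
t(Y, W) = W + Y
t(-1645, -523)/N(2735) = (-523 - 1645)/((-696/2735)) = -2168/((-696*1/2735)) = -2168/(-696/2735) = -2168*(-2735/696) = 741185/87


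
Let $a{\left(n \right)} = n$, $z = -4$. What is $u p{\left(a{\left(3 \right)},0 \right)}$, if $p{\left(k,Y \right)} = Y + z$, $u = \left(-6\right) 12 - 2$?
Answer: $296$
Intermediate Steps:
$u = -74$ ($u = -72 - 2 = -74$)
$p{\left(k,Y \right)} = -4 + Y$ ($p{\left(k,Y \right)} = Y - 4 = -4 + Y$)
$u p{\left(a{\left(3 \right)},0 \right)} = - 74 \left(-4 + 0\right) = \left(-74\right) \left(-4\right) = 296$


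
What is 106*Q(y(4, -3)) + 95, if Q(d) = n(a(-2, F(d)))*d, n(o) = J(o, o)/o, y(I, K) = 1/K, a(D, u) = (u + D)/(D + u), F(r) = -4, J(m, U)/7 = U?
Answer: -457/3 ≈ -152.33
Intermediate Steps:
J(m, U) = 7*U
a(D, u) = 1 (a(D, u) = (D + u)/(D + u) = 1)
n(o) = 7 (n(o) = (7*o)/o = 7)
Q(d) = 7*d
106*Q(y(4, -3)) + 95 = 106*(7/(-3)) + 95 = 106*(7*(-⅓)) + 95 = 106*(-7/3) + 95 = -742/3 + 95 = -457/3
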